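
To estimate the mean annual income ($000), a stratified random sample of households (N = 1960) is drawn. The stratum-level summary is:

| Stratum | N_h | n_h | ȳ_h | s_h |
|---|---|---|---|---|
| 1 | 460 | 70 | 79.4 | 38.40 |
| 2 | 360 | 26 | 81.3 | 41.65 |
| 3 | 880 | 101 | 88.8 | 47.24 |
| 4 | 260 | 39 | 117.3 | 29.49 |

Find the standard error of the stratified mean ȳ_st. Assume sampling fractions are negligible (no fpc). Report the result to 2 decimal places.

SE(ȳ_st) ≈ 2.87

V̂(ȳ_st) = Σ W_h² s_h²/n_h, with W_h = N_h/N and N = 1960:
  stratum 1: (460/1960)²·38.40²/70 = 1.16029
  stratum 2: (360/1960)²·41.65²/26 = 2.25087
  stratum 3: (880/1960)²·47.24²/101 = 4.45401
  stratum 4: (260/1960)²·29.49²/39 = 0.392391
V̂(ȳ_st) = 8.25756
SE(ȳ_st) = √8.25756 = 2.8736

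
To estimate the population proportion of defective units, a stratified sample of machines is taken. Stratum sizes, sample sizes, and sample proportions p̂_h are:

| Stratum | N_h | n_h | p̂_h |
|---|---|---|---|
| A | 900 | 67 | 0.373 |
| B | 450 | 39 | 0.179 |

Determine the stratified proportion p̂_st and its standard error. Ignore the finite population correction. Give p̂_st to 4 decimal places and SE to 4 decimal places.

N = 1350; stratum weights W_h = N_h/N.
p̂_st = Σ W_h p̂_h = (900·0.373 + 450·0.179)/1350 = 0.30833
V̂(p̂_st) = Σ W_h² p̂_h(1−p̂_h)/(n_h−1):
  stratum A: (900/1350)²·0.373·0.627/66 = 0.00157489
  stratum B: (450/1350)²·0.179·0.821/38 = 0.000429705
V̂(p̂_st) = 0.00200459; SE = √V̂ = 0.0447727

p̂_st ≈ 0.3083, SE ≈ 0.0448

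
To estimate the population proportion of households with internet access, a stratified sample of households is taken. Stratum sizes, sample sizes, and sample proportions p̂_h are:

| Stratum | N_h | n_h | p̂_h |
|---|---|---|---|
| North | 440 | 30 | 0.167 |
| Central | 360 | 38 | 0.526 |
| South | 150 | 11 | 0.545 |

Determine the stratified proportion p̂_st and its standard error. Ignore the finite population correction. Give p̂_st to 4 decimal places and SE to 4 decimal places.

N = 950; stratum weights W_h = N_h/N.
p̂_st = Σ W_h p̂_h = (440·0.167 + 360·0.526 + 150·0.545)/950 = 0.36273
V̂(p̂_st) = Σ W_h² p̂_h(1−p̂_h)/(n_h−1):
  stratum North: (440/950)²·0.167·0.833/29 = 0.00102901
  stratum Central: (360/950)²·0.526·0.474/37 = 0.000967654
  stratum South: (150/950)²·0.545·0.455/10 = 0.00061822
V̂(p̂_st) = 0.00261489; SE = √V̂ = 0.051136

p̂_st ≈ 0.3627, SE ≈ 0.0511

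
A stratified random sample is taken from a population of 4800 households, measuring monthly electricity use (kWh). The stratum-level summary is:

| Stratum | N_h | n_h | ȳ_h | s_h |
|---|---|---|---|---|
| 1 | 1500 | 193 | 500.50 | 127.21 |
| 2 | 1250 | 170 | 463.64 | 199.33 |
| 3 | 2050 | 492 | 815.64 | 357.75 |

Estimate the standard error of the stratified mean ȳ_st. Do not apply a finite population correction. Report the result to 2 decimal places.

V̂(ȳ_st) = Σ W_h² s_h²/n_h, with W_h = N_h/N and N = 4800:
  stratum 1: (1500/4800)²·127.21²/193 = 8.18814
  stratum 2: (1250/4800)²·199.33²/170 = 15.8502
  stratum 3: (2050/4800)²·357.75²/492 = 47.4482
V̂(ȳ_st) = 71.4865
SE(ȳ_st) = √71.4865 = 8.45497

SE(ȳ_st) ≈ 8.45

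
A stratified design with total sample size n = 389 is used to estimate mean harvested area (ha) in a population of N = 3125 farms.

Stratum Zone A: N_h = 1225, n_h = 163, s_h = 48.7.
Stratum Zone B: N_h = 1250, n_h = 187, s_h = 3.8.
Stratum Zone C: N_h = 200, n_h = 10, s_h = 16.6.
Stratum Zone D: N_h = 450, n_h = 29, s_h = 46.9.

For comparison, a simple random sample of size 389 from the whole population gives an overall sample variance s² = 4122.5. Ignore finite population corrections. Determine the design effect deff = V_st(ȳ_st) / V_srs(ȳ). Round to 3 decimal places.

deff ≈ 0.371

V̂(ȳ_st) = Σ W_h² s_h²/n_h, with W_h = N_h/N and N = 3125:
  stratum Zone A: (1225/3125)²·48.7²/163 = 2.23585
  stratum Zone B: (1250/3125)²·3.8²/187 = 0.0123551
  stratum Zone C: (200/3125)²·16.6²/10 = 0.112869
  stratum Zone D: (450/3125)²·46.9²/29 = 1.5728
V_st = 3.93387
V_srs = s²/n = 4122.5/389 = 10.5977
deff = V_st / V_srs = 3.93387/10.5977 = 0.3712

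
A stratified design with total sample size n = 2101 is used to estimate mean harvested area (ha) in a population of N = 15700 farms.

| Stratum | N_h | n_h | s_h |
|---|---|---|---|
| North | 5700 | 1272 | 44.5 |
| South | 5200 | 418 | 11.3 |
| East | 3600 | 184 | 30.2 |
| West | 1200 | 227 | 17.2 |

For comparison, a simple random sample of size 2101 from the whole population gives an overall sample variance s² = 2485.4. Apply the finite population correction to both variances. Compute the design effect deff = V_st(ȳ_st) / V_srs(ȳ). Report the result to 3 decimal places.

V̂(ȳ_st) = Σ W_h² (1 − n_h/N_h) s_h²/n_h, with W_h = N_h/N and N = 15700:
  stratum North: (5700/15700)²·(1 − 1272/5700)·44.5²/1272 = 0.15941
  stratum South: (5200/15700)²·(1 − 418/5200)·11.3²/418 = 0.0308173
  stratum East: (3600/15700)²·(1 − 184/3600)·30.2²/184 = 0.247296
  stratum West: (1200/15700)²·(1 − 227/1200)·17.2²/227 = 0.00617342
V_st = 0.443697
V_srs = (1 − 2101/15700)·2485.4/2101 = 1.02465
deff = V_st / V_srs = 0.443697/1.02465 = 0.4330

deff ≈ 0.433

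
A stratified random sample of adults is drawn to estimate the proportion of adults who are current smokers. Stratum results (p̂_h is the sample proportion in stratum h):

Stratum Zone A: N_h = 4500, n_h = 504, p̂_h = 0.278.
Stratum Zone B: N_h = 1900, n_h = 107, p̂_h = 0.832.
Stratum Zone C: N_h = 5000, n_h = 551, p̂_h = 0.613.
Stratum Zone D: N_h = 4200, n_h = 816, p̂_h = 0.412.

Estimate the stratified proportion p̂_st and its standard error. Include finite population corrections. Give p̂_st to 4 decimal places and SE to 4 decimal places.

p̂_st ≈ 0.4889, SE ≈ 0.0102

N = 15600; stratum weights W_h = N_h/N.
p̂_st = Σ W_h p̂_h = (4500·0.278 + 1900·0.832 + 5000·0.613 + 4200·0.412)/15600 = 0.48892
V̂(p̂_st) = Σ W_h² (1 − n_h/N_h) p̂_h(1−p̂_h)/(n_h−1):
  stratum Zone A: (4500/15600)²·(1 − 504/4500)·0.278·0.722/503 = 2.94851e-05
  stratum Zone B: (1900/15600)²·(1 − 107/1900)·0.832·0.168/106 = 1.84591e-05
  stratum Zone C: (5000/15600)²·(1 − 551/5000)·0.613·0.387/550 = 3.94268e-05
  stratum Zone D: (4200/15600)²·(1 − 816/4200)·0.412·0.588/815 = 1.73599e-05
V̂(p̂_st) = 0.000104731; SE = √V̂ = 0.0102338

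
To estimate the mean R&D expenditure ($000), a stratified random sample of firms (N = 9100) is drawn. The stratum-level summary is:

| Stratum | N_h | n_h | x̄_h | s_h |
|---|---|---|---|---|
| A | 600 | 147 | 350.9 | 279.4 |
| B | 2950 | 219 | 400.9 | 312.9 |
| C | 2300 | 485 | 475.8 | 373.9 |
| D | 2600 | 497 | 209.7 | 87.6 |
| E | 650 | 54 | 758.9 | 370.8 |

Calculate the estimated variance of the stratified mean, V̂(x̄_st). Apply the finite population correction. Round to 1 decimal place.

V̂(x̄_st) ≈ 72.7

V̂(x̄_st) = Σ W_h² (1 − n_h/N_h) s_h²/n_h, with W_h = N_h/N and N = 9100:
  stratum A: (600/9100)²·(1 − 147/600)·279.4²/147 = 1.74302
  stratum B: (2950/9100)²·(1 − 219/2950)·312.9²/219 = 43.4939
  stratum C: (2300/9100)²·(1 − 485/2300)·373.9²/485 = 14.5308
  stratum D: (2600/9100)²·(1 − 497/2600)·87.6²/497 = 1.01949
  stratum E: (650/9100)²·(1 − 54/650)·370.8²/54 = 11.9114
V̂(x̄_st) = 72.6986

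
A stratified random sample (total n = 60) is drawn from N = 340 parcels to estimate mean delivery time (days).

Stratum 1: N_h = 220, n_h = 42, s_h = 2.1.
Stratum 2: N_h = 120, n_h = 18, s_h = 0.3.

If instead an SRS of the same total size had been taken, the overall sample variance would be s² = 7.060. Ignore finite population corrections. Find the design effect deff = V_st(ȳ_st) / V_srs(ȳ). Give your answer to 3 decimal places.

V̂(ȳ_st) = Σ W_h² s_h²/n_h, with W_h = N_h/N and N = 340:
  stratum 1: (220/340)²·2.1²/42 = 0.0439619
  stratum 2: (120/340)²·0.3²/18 = 0.000622837
V_st = 0.0445848
V_srs = s²/n = 7.060/60 = 0.117667
deff = V_st / V_srs = 0.0445848/0.117667 = 0.3789

deff ≈ 0.379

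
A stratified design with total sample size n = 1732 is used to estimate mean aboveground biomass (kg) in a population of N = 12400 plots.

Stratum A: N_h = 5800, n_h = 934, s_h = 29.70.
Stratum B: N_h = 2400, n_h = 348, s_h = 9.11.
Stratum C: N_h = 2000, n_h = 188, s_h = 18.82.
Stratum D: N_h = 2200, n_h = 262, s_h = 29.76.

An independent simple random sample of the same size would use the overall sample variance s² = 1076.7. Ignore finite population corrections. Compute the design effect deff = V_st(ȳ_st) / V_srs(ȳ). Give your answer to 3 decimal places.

V̂(ȳ_st) = Σ W_h² s_h²/n_h, with W_h = N_h/N and N = 12400:
  stratum A: (5800/12400)²·29.70²/934 = 0.206623
  stratum B: (2400/12400)²·9.11²/348 = 0.00893381
  stratum C: (2000/12400)²·18.82²/188 = 0.0490115
  stratum D: (2200/12400)²·29.76²/262 = 0.106406
V_st = 0.370974
V_srs = s²/n = 1076.7/1732 = 0.621651
deff = V_st / V_srs = 0.370974/0.621651 = 0.5968

deff ≈ 0.597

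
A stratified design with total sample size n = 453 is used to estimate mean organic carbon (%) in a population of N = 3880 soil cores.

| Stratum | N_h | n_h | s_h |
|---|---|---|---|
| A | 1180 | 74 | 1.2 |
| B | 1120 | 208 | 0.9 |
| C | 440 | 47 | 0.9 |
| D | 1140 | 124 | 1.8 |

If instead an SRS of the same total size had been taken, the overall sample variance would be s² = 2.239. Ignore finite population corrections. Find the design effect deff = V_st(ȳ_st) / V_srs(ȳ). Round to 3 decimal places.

V̂(ȳ_st) = Σ W_h² s_h²/n_h, with W_h = N_h/N and N = 3880:
  stratum A: (1180/3880)²·1.2²/74 = 0.00179983
  stratum B: (1120/3880)²·0.9²/208 = 0.000324485
  stratum C: (440/3880)²·0.9²/47 = 0.00022163
  stratum D: (1140/3880)²·1.8²/124 = 0.00225564
V_st = 0.00460158
V_srs = s²/n = 2.239/453 = 0.0049426
deff = V_st / V_srs = 0.00460158/0.0049426 = 0.9310

deff ≈ 0.931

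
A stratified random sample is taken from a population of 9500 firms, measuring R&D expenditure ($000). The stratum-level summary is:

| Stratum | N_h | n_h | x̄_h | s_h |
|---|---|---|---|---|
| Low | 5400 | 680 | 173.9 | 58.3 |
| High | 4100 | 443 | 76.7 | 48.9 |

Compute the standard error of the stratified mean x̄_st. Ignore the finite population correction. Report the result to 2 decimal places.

SE(x̄_st) ≈ 1.62

V̂(x̄_st) = Σ W_h² s_h²/n_h, with W_h = N_h/N and N = 9500:
  stratum Low: (5400/9500)²·58.3²/680 = 1.61499
  stratum High: (4100/9500)²·48.9²/443 = 1.00539
V̂(x̄_st) = 2.62037
SE(x̄_st) = √2.62037 = 1.61876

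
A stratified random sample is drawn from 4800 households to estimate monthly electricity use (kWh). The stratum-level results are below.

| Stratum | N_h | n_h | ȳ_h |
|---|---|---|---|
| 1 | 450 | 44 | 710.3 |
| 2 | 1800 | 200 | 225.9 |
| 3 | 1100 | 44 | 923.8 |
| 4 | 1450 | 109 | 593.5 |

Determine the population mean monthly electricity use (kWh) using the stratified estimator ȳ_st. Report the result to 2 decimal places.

N = Σ N_h = 4800. Stratum weights W_h = N_h/N.
ȳ_st = (450·710.3 + 1800·225.9 + 1100·923.8 + 1450·593.5) / 4800 = 542.2938

ȳ_st ≈ 542.29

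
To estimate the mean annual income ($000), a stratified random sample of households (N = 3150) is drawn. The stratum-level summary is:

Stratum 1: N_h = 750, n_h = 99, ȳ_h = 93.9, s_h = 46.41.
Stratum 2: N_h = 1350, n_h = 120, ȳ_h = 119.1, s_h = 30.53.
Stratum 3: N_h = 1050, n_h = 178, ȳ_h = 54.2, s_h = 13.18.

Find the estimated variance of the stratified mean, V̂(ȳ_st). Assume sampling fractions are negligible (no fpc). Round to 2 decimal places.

V̂(ȳ_st) ≈ 2.77

V̂(ȳ_st) = Σ W_h² s_h²/n_h, with W_h = N_h/N and N = 3150:
  stratum 1: (750/3150)²·46.41²/99 = 1.23336
  stratum 2: (1350/3150)²·30.53²/120 = 1.42665
  stratum 3: (1050/3150)²·13.18²/178 = 0.108435
V̂(ȳ_st) = 2.76845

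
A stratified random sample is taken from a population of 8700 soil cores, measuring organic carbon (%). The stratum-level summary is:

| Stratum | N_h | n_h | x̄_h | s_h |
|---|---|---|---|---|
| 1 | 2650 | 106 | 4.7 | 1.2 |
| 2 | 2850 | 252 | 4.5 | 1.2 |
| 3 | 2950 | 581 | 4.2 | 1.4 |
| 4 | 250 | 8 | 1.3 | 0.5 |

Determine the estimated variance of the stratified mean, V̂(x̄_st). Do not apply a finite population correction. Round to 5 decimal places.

V̂(x̄_st) ≈ 0.00229

V̂(x̄_st) = Σ W_h² s_h²/n_h, with W_h = N_h/N and N = 8700:
  stratum 1: (2650/8700)²·1.2²/106 = 0.0012604
  stratum 2: (2850/8700)²·1.2²/252 = 0.000613216
  stratum 3: (2950/8700)²·1.4²/581 = 0.000387869
  stratum 4: (250/8700)²·0.5²/8 = 2.58043e-05
V̂(x̄_st) = 0.00228729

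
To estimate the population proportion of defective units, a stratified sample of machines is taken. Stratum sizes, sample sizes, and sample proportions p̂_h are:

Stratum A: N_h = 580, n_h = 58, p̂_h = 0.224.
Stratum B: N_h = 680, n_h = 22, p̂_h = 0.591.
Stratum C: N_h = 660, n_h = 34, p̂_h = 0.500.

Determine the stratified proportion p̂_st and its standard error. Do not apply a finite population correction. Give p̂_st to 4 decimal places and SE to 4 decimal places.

N = 1920; stratum weights W_h = N_h/N.
p̂_st = Σ W_h p̂_h = (580·0.224 + 680·0.591 + 660·0.500)/1920 = 0.44885
V̂(p̂_st) = Σ W_h² p̂_h(1−p̂_h)/(n_h−1):
  stratum A: (580/1920)²·0.224·0.776/57 = 0.000278284
  stratum B: (680/1920)²·0.591·0.409/21 = 0.0014438
  stratum C: (660/1920)²·0.500·0.500/33 = 0.000895182
V̂(p̂_st) = 0.00261727; SE = √V̂ = 0.0511592

p̂_st ≈ 0.4489, SE ≈ 0.0512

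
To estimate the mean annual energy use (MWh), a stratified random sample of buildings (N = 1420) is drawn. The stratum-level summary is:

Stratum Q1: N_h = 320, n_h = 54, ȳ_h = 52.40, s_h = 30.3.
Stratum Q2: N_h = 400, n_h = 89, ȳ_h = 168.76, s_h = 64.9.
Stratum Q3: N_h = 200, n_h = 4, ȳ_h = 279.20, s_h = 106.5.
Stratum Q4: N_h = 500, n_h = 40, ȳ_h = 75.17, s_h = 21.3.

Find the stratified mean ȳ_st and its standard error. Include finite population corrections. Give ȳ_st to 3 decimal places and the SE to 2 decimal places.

ȳ_st ≈ 125.139, SE ≈ 7.75

ȳ_st = Σ W_h ȳ_h = (320·52.40 + 400·168.76 + 200·279.20 + 500·75.17)/1420 = 125.13873
V̂(ȳ_st) = Σ W_h² (1 − n_h/N_h) s_h²/n_h, with W_h = N_h/N and N = 1420:
  stratum Q1: (320/1420)²·(1 − 54/320)·30.3²/54 = 0.717706
  stratum Q2: (400/1420)²·(1 − 89/400)·64.9²/89 = 2.91973
  stratum Q3: (200/1420)²·(1 − 4/200)·106.5²/4 = 55.125
  stratum Q4: (500/1420)²·(1 − 40/500)·21.3²/40 = 1.29375
V̂(ȳ_st) = 60.0562
SE(ȳ_st) = √60.0562 = 7.74959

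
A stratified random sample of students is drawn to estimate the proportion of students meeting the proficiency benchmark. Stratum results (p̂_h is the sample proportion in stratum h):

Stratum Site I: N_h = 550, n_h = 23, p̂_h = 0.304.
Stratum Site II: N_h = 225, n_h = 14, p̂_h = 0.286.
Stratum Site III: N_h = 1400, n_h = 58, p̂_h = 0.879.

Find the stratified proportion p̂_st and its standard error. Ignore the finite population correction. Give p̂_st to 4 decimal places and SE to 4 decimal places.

p̂_st ≈ 0.6723, SE ≈ 0.0394

N = 2175; stratum weights W_h = N_h/N.
p̂_st = Σ W_h p̂_h = (550·0.304 + 225·0.286 + 1400·0.879)/2175 = 0.67225
V̂(p̂_st) = Σ W_h² p̂_h(1−p̂_h)/(n_h−1):
  stratum Site I: (550/2175)²·0.304·0.696/22 = 0.000614989
  stratum Site II: (225/2175)²·0.286·0.714/13 = 0.0001681
  stratum Site III: (1400/2175)²·0.879·0.121/57 = 0.000773102
V̂(p̂_st) = 0.00155619; SE = √V̂ = 0.0394486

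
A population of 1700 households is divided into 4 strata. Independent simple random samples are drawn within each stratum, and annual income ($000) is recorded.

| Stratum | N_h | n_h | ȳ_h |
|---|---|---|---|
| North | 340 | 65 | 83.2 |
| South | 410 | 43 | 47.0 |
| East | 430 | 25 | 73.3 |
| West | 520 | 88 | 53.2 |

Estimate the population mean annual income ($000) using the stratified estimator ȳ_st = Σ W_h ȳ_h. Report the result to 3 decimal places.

N = Σ N_h = 1700. Stratum weights W_h = N_h/N.
ȳ_st = (340·83.2 + 410·47.0 + 430·73.3 + 520·53.2) / 1700 = 62.78882

ȳ_st ≈ 62.789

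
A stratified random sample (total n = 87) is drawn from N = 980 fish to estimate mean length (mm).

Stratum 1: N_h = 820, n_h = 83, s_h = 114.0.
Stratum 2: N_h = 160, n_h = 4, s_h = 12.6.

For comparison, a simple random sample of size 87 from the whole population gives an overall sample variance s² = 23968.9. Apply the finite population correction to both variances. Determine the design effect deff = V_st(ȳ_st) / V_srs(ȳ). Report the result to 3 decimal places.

V̂(ȳ_st) = Σ W_h² (1 − n_h/N_h) s_h²/n_h, with W_h = N_h/N and N = 980:
  stratum 1: (820/980)²·(1 − 83/820)·114.0²/83 = 98.5283
  stratum 2: (160/980)²·(1 − 4/160)·12.6²/4 = 1.03151
V_st = 99.5598
V_srs = (1 − 87/980)·23968.9/87 = 251.047
deff = V_st / V_srs = 99.5598/251.047 = 0.3966

deff ≈ 0.397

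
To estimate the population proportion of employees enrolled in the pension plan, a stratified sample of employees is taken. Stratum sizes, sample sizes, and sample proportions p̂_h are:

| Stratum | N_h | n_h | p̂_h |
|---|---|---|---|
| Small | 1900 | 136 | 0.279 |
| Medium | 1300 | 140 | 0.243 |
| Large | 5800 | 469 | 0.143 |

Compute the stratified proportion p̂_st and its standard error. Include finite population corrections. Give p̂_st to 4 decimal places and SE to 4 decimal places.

p̂_st ≈ 0.1862, SE ≈ 0.0136

N = 9000; stratum weights W_h = N_h/N.
p̂_st = Σ W_h p̂_h = (1900·0.279 + 1300·0.243 + 5800·0.143)/9000 = 0.18616
V̂(p̂_st) = Σ W_h² (1 − n_h/N_h) p̂_h(1−p̂_h)/(n_h−1):
  stratum Small: (1900/9000)²·(1 − 136/1900)·0.279·0.721/135 = 6.16556e-05
  stratum Medium: (1300/9000)²·(1 − 140/1300)·0.243·0.757/139 = 2.46379e-05
  stratum Large: (5800/9000)²·(1 − 469/5800)·0.143·0.857/468 = 9.99592e-05
V̂(p̂_st) = 0.000186253; SE = √V̂ = 0.0136474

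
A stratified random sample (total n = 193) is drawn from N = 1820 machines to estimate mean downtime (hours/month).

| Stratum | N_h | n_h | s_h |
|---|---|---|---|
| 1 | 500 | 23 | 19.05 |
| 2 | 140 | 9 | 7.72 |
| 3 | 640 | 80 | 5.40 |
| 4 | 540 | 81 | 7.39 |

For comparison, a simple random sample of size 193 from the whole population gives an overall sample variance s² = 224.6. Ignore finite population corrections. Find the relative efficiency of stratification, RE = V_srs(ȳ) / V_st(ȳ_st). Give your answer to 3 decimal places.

RE ≈ 0.872

V̂(ȳ_st) = Σ W_h² s_h²/n_h, with W_h = N_h/N and N = 1820:
  stratum 1: (500/1820)²·19.05²/23 = 1.19086
  stratum 2: (140/1820)²·7.72²/9 = 0.0391837
  stratum 3: (640/1820)²·5.40²/80 = 0.0450728
  stratum 4: (540/1820)²·7.39²/81 = 0.0593538
V_st = 1.33447
V_srs = s²/n = 224.6/193 = 1.16373
Relative efficiency = V_srs / V_st = 1.16373/1.33447 = 0.8721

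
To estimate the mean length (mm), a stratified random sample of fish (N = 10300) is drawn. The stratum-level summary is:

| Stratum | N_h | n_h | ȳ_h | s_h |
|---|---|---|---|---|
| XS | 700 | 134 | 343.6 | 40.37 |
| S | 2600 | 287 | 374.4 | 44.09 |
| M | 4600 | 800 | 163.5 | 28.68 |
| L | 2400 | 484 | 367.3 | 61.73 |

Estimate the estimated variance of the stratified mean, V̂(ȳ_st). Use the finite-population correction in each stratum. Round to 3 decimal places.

V̂(ȳ_st) = Σ W_h² (1 − n_h/N_h) s_h²/n_h, with W_h = N_h/N and N = 10300:
  stratum XS: (700/10300)²·(1 − 134/700)·40.37²/134 = 0.0454206
  stratum S: (2600/10300)²·(1 − 287/2600)·44.09²/287 = 0.383948
  stratum M: (4600/10300)²·(1 − 800/4600)·28.68²/800 = 0.169409
  stratum L: (2400/10300)²·(1 − 484/2400)·61.73²/484 = 0.341255
V̂(ȳ_st) = 0.940033

V̂(ȳ_st) ≈ 0.940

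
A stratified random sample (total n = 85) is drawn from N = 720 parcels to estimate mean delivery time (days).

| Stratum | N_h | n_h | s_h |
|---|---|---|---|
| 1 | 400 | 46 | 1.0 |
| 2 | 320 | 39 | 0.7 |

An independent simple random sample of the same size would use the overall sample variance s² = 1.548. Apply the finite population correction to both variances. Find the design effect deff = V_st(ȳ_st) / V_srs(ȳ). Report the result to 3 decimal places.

V̂(ȳ_st) = Σ W_h² (1 − n_h/N_h) s_h²/n_h, with W_h = N_h/N and N = 720:
  stratum 1: (400/720)²·(1 − 46/400)·1.0²/46 = 0.005938
  stratum 2: (320/720)²·(1 − 39/320)·0.7²/39 = 0.00217933
V_st = 0.00811733
V_srs = (1 − 85/720)·1.548/85 = 0.0160618
deff = V_st / V_srs = 0.00811733/0.0160618 = 0.5054

deff ≈ 0.505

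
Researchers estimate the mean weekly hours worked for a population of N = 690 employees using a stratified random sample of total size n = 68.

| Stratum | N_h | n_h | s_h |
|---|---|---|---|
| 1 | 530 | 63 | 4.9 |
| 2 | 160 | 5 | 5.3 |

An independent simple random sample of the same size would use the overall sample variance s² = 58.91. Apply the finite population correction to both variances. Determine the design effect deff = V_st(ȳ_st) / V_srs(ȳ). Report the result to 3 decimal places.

deff ≈ 0.628

V̂(ȳ_st) = Σ W_h² (1 − n_h/N_h) s_h²/n_h, with W_h = N_h/N and N = 690:
  stratum 1: (530/690)²·(1 − 63/530)·4.9²/63 = 0.198128
  stratum 2: (160/690)²·(1 − 5/160)·5.3²/5 = 0.292641
V_st = 0.490769
V_srs = (1 − 68/690)·58.91/68 = 0.780947
deff = V_st / V_srs = 0.490769/0.780947 = 0.6284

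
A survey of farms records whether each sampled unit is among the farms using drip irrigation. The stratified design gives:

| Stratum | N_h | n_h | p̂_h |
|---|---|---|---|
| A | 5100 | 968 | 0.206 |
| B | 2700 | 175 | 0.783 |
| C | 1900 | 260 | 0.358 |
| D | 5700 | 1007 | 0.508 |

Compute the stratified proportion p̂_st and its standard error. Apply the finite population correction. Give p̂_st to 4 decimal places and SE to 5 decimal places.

p̂_st ≈ 0.4377, SE ≈ 0.00910

N = 15400; stratum weights W_h = N_h/N.
p̂_st = Σ W_h p̂_h = (5100·0.206 + 2700·0.783 + 1900·0.358 + 5700·0.508)/15400 = 0.43769
V̂(p̂_st) = Σ W_h² (1 − n_h/N_h) p̂_h(1−p̂_h)/(n_h−1):
  stratum A: (5100/15400)²·(1 − 968/5100)·0.206·0.794/967 = 1.50297e-05
  stratum B: (2700/15400)²·(1 − 175/2700)·0.783·0.217/174 = 2.80709e-05
  stratum C: (1900/15400)²·(1 − 260/1900)·0.358·0.642/259 = 1.16593e-05
  stratum D: (5700/15400)²·(1 − 1007/5700)·0.508·0.492/1006 = 2.8023e-05
V̂(p̂_st) = 8.27829e-05; SE = √V̂ = 0.00909851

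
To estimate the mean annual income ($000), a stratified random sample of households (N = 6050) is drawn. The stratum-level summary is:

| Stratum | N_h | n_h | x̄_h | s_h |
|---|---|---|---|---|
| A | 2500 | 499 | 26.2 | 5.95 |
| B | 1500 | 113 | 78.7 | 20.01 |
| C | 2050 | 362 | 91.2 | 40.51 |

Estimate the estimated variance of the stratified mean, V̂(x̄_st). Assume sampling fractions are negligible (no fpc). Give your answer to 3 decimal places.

V̂(x̄_st) ≈ 0.750

V̂(x̄_st) = Σ W_h² s_h²/n_h, with W_h = N_h/N and N = 6050:
  stratum A: (2500/6050)²·5.95²/499 = 0.0121144
  stratum B: (1500/6050)²·20.01²/113 = 0.217815
  stratum C: (2050/6050)²·40.51²/362 = 0.520491
V̂(x̄_st) = 0.75042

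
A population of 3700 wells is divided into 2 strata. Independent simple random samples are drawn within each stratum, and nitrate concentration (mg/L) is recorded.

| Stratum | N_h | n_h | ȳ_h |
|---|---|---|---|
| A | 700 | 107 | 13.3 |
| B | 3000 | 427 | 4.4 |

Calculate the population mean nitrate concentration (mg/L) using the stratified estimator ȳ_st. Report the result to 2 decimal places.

ȳ_st ≈ 6.08

N = Σ N_h = 3700. Stratum weights W_h = N_h/N.
ȳ_st = (700·13.3 + 3000·4.4) / 3700 = 6.0838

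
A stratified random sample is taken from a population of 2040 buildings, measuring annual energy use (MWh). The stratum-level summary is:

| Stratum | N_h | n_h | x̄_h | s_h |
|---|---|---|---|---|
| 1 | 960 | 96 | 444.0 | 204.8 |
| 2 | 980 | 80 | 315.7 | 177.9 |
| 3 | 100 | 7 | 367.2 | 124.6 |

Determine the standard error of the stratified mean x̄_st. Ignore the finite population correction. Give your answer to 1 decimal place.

SE(x̄_st) ≈ 13.9

V̂(x̄_st) = Σ W_h² s_h²/n_h, with W_h = N_h/N and N = 2040:
  stratum 1: (960/2040)²·204.8²/96 = 96.7544
  stratum 2: (980/2040)²·177.9²/80 = 91.2964
  stratum 3: (100/2040)²·124.6²/7 = 5.32939
V̂(x̄_st) = 193.38
SE(x̄_st) = √193.38 = 13.9061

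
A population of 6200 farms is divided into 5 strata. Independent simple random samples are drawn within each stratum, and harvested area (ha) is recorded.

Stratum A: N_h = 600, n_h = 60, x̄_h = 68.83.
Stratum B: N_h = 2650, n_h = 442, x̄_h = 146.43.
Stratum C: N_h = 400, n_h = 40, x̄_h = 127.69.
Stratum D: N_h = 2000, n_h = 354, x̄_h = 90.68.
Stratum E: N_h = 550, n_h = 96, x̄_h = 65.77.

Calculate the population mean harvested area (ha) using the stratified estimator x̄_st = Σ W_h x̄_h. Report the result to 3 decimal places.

N = Σ N_h = 6200. Stratum weights W_h = N_h/N.
x̄_st = (600·68.83 + 2650·146.43 + 400·127.69 + 2000·90.68 + 550·65.77) / 6200 = 112.57210

x̄_st ≈ 112.572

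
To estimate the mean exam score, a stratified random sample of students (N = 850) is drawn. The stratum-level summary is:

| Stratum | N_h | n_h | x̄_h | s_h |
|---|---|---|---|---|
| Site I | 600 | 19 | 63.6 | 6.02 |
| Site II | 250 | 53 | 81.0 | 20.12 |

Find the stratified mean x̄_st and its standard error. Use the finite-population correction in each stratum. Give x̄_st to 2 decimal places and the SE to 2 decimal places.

x̄_st ≈ 68.72, SE ≈ 1.20

x̄_st = Σ W_h x̄_h = (600·63.6 + 250·81.0)/850 = 68.71765
V̂(x̄_st) = Σ W_h² (1 − n_h/N_h) s_h²/n_h, with W_h = N_h/N and N = 850:
  stratum Site I: (600/850)²·(1 − 19/600)·6.02²/19 = 0.920299
  stratum Site II: (250/850)²·(1 − 53/250)·20.12²/53 = 0.520653
V̂(x̄_st) = 1.44095
SE(x̄_st) = √1.44095 = 1.2004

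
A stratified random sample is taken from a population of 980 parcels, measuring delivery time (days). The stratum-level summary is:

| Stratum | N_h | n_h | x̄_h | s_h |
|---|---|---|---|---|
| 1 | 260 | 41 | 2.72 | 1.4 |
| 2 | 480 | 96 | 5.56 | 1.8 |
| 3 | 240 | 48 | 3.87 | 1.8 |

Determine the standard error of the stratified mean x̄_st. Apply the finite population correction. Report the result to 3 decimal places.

SE(x̄_st) ≈ 0.112

V̂(x̄_st) = Σ W_h² (1 − n_h/N_h) s_h²/n_h, with W_h = N_h/N and N = 980:
  stratum 1: (260/980)²·(1 − 41/260)·1.4²/41 = 0.00283425
  stratum 2: (480/980)²·(1 − 96/480)·1.8²/96 = 0.0064773
  stratum 3: (240/980)²·(1 − 48/240)·1.8²/48 = 0.00323865
V̂(x̄_st) = 0.0125502
SE(x̄_st) = √0.0125502 = 0.112028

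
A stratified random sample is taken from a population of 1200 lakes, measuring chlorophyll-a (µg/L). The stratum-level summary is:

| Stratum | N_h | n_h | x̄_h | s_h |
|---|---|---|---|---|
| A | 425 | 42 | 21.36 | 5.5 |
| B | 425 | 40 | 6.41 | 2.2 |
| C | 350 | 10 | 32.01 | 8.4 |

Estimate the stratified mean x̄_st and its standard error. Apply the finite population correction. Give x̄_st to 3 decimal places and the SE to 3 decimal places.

x̄_st = Σ W_h x̄_h = (425·21.36 + 425·6.41 + 350·32.01)/1200 = 19.17146
V̂(x̄_st) = Σ W_h² (1 − n_h/N_h) s_h²/n_h, with W_h = N_h/N and N = 1200:
  stratum A: (425/1200)²·(1 − 42/425)·5.5²/42 = 0.0814144
  stratum B: (425/1200)²·(1 − 40/425)·2.2²/40 = 0.013749
  stratum C: (350/1200)²·(1 − 10/350)·8.4²/10 = 0.5831
V̂(x̄_st) = 0.678263
SE(x̄_st) = √0.678263 = 0.823568

x̄_st ≈ 19.171, SE ≈ 0.824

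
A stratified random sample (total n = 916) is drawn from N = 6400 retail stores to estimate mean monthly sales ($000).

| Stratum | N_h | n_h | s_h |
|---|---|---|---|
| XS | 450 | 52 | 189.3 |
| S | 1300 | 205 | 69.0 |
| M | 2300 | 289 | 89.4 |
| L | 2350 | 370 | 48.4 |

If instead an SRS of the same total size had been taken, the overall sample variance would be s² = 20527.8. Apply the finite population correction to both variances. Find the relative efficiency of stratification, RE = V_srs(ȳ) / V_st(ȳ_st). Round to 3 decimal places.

V̂(ȳ_st) = Σ W_h² (1 − n_h/N_h) s_h²/n_h, with W_h = N_h/N and N = 6400:
  stratum XS: (450/6400)²·(1 − 52/450)·189.3²/52 = 3.01324
  stratum S: (1300/6400)²·(1 − 205/1300)·69.0²/205 = 0.807127
  stratum M: (2300/6400)²·(1 − 289/2300)·89.4²/289 = 3.12289
  stratum L: (2350/6400)²·(1 − 370/2350)·48.4²/370 = 0.719221
V_st = 7.66248
V_srs = (1 − 916/6400)·20527.8/916 = 19.2028
Relative efficiency = V_srs / V_st = 19.2028/7.66248 = 2.5061

RE ≈ 2.506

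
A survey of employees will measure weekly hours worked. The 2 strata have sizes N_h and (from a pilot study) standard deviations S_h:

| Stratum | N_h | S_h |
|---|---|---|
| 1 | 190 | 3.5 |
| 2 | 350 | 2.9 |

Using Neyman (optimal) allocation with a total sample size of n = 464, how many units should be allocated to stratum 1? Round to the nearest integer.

184

Neyman allocation: n_h = n · N_h S_h / Σ N_i S_i, with n = 464.
  stratum 1: N_h·S_h = 190·3.5 = 665.00
  stratum 2: N_h·S_h = 350·2.9 = 1015.00
Σ N_h S_h = 1680.00
n for stratum 1 = 464·665.00/1680.00 = 183.667 → 184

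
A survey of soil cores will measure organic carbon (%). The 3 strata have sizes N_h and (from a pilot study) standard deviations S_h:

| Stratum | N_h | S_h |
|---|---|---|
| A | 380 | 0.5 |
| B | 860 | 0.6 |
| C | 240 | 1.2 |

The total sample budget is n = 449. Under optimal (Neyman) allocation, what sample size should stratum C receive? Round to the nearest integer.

130

Neyman allocation: n_h = n · N_h S_h / Σ N_i S_i, with n = 449.
  stratum A: N_h·S_h = 380·0.5 = 190.00
  stratum B: N_h·S_h = 860·0.6 = 516.00
  stratum C: N_h·S_h = 240·1.2 = 288.00
Σ N_h S_h = 994.00
n for stratum C = 449·288.00/994.00 = 130.093 → 130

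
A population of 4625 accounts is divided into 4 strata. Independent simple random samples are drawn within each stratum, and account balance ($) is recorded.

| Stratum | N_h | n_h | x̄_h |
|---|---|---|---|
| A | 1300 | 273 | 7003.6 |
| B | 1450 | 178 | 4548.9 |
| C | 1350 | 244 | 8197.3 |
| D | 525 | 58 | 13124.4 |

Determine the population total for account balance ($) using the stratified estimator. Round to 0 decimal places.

τ̂_st = Σ N_h x̄_h = 1300·7003.6 + 1450·4548.9 + 1350·8197.3 + 525·13124.4 = 33657250

τ̂_st ≈ 33657250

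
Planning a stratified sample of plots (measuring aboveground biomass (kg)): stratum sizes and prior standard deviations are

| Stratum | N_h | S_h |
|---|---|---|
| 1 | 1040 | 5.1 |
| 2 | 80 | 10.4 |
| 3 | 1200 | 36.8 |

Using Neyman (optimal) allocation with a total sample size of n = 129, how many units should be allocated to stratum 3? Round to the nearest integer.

Neyman allocation: n_h = n · N_h S_h / Σ N_i S_i, with n = 129.
  stratum 1: N_h·S_h = 1040·5.1 = 5304.00
  stratum 2: N_h·S_h = 80·10.4 = 832.00
  stratum 3: N_h·S_h = 1200·36.8 = 44160.00
Σ N_h S_h = 50296.00
n for stratum 3 = 129·44160.00/50296.00 = 113.262 → 113

113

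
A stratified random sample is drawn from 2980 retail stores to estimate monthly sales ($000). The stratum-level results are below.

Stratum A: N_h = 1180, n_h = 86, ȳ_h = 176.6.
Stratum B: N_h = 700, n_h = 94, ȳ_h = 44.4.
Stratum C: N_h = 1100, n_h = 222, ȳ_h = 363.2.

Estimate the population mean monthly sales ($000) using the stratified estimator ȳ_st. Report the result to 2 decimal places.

N = Σ N_h = 2980. Stratum weights W_h = N_h/N.
ȳ_st = (1180·176.6 + 700·44.4 + 1100·363.2) / 2980 = 214.4255

ȳ_st ≈ 214.43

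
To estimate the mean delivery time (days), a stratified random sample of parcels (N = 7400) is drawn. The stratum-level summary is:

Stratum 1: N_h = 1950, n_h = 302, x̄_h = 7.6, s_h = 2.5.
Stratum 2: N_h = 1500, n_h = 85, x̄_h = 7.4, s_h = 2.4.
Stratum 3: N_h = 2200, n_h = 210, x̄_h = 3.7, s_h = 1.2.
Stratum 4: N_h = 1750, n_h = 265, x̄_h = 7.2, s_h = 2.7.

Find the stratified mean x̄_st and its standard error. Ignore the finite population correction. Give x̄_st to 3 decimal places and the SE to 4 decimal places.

x̄_st = Σ W_h x̄_h = (1950·7.6 + 1500·7.4 + 2200·3.7 + 1750·7.2)/7400 = 6.30541
V̂(x̄_st) = Σ W_h² s_h²/n_h, with W_h = N_h/N and N = 7400:
  stratum 1: (1950/7400)²·2.5²/302 = 0.00143707
  stratum 2: (1500/7400)²·2.4²/85 = 0.00278434
  stratum 3: (2200/7400)²·1.2²/210 = 0.000606073
  stratum 4: (1750/7400)²·2.7²/265 = 0.00153849
V̂(x̄_st) = 0.00636598
SE(x̄_st) = √0.00636598 = 0.0797871

x̄_st ≈ 6.305, SE ≈ 0.0798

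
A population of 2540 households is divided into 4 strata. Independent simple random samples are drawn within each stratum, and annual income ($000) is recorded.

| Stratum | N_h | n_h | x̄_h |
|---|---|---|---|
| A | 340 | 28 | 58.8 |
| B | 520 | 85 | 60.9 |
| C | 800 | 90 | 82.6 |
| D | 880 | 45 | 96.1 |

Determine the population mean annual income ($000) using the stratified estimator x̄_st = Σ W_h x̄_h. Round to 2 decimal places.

N = Σ N_h = 2540. Stratum weights W_h = N_h/N.
x̄_st = (340·58.8 + 520·60.9 + 800·82.6 + 880·96.1) / 2540 = 79.6488

x̄_st ≈ 79.65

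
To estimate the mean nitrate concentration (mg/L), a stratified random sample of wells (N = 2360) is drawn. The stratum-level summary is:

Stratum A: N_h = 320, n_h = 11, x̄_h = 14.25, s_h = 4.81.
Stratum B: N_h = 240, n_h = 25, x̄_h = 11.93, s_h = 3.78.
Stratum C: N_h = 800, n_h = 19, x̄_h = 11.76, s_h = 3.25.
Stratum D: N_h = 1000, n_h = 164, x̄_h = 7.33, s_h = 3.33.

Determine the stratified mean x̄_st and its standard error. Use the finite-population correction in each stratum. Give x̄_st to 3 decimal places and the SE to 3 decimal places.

x̄_st = Σ W_h x̄_h = (320·14.25 + 240·11.93 + 800·11.76 + 1000·7.33)/2360 = 10.23780
V̂(x̄_st) = Σ W_h² (1 − n_h/N_h) s_h²/n_h, with W_h = N_h/N and N = 2360:
  stratum A: (320/2360)²·(1 − 11/320)·4.81²/11 = 0.0373407
  stratum B: (240/2360)²·(1 − 25/240)·3.78²/25 = 0.00529504
  stratum C: (800/2360)²·(1 − 19/800)·3.25²/19 = 0.0623635
  stratum D: (1000/2360)²·(1 − 164/1000)·3.33²/164 = 0.0101491
V̂(x̄_st) = 0.115148
SE(x̄_st) = √0.115148 = 0.339335

x̄_st ≈ 10.238, SE ≈ 0.339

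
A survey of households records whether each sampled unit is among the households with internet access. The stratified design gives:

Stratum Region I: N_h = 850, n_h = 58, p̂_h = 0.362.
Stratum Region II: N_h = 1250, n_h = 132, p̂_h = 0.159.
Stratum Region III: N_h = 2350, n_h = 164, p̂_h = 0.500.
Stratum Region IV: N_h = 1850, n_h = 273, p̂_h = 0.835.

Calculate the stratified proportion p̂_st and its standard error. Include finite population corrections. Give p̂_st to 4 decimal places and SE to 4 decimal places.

p̂_st ≈ 0.5121, SE ≈ 0.0185

N = 6300; stratum weights W_h = N_h/N.
p̂_st = Σ W_h p̂_h = (850·0.362 + 1250·0.159 + 2350·0.500 + 1850·0.835)/6300 = 0.51210
V̂(p̂_st) = Σ W_h² (1 − n_h/N_h) p̂_h(1−p̂_h)/(n_h−1):
  stratum Region I: (850/6300)²·(1 − 58/850)·0.362·0.638/57 = 6.87254e-05
  stratum Region II: (1250/6300)²·(1 − 132/1250)·0.159·0.841/131 = 3.59412e-05
  stratum Region III: (2350/6300)²·(1 − 164/2350)·0.500·0.500/163 = 0.000198513
  stratum Region IV: (1850/6300)²·(1 − 273/1850)·0.835·0.165/272 = 3.72326e-05
V̂(p̂_st) = 0.000340412; SE = √V̂ = 0.0184503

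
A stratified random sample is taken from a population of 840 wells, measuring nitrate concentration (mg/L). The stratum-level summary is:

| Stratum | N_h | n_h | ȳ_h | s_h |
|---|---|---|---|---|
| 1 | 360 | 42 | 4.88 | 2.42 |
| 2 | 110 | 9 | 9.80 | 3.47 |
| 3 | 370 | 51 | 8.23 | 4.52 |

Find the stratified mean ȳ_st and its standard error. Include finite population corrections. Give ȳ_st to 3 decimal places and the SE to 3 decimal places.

ȳ_st = Σ W_h ȳ_h = (360·4.88 + 110·9.80 + 370·8.23)/840 = 6.99988
V̂(ȳ_st) = Σ W_h² (1 − n_h/N_h) s_h²/n_h, with W_h = N_h/N and N = 840:
  stratum 1: (360/840)²·(1 − 42/360)·2.42²/42 = 0.0226231
  stratum 2: (110/840)²·(1 − 9/110)·3.47²/9 = 0.0210655
  stratum 3: (370/840)²·(1 − 51/370)·4.52²/51 = 0.0670101
V̂(ȳ_st) = 0.110699
SE(ȳ_st) = √0.110699 = 0.332714

ȳ_st ≈ 7.000, SE ≈ 0.333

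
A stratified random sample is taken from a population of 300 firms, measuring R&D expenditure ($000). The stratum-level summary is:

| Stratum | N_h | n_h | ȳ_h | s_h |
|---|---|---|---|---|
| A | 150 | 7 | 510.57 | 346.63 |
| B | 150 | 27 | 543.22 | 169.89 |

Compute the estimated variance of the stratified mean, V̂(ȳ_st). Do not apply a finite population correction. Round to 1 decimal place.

V̂(ȳ_st) = Σ W_h² s_h²/n_h, with W_h = N_h/N and N = 300:
  stratum A: (150/300)²·346.63²/7 = 4291.16
  stratum B: (150/300)²·169.89²/27 = 267.246
V̂(ȳ_st) = 4558.4

V̂(ȳ_st) ≈ 4558.4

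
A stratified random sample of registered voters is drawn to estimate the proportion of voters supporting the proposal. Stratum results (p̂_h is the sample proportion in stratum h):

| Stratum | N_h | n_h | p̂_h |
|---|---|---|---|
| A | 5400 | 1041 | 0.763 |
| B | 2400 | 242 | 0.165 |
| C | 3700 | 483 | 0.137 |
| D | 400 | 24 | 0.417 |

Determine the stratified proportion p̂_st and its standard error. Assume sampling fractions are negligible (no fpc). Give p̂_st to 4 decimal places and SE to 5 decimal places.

p̂_st ≈ 0.4361, SE ≈ 0.00973

N = 11900; stratum weights W_h = N_h/N.
p̂_st = Σ W_h p̂_h = (5400·0.763 + 2400·0.165 + 3700·0.137 + 400·0.417)/11900 = 0.43613
V̂(p̂_st) = Σ W_h² p̂_h(1−p̂_h)/(n_h−1):
  stratum A: (5400/11900)²·0.763·0.237/1040 = 3.58041e-05
  stratum B: (2400/11900)²·0.165·0.835/241 = 2.32532e-05
  stratum C: (3700/11900)²·0.137·0.863/482 = 2.37134e-05
  stratum D: (400/11900)²·0.417·0.583/23 = 1.19427e-05
V̂(p̂_st) = 9.47134e-05; SE = √V̂ = 0.00973208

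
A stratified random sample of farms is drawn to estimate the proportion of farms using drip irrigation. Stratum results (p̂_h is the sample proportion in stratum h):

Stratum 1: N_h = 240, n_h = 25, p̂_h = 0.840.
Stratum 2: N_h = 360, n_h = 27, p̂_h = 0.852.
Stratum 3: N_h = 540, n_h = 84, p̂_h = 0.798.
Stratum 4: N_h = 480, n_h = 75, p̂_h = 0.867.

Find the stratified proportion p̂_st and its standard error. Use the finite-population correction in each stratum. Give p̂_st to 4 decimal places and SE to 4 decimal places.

N = 1620; stratum weights W_h = N_h/N.
p̂_st = Σ W_h p̂_h = (240·0.840 + 360·0.852 + 540·0.798 + 480·0.867)/1620 = 0.83667
V̂(p̂_st) = Σ W_h² (1 − n_h/N_h) p̂_h(1−p̂_h)/(n_h−1):
  stratum 1: (240/1620)²·(1 − 25/240)·0.840·0.160/24 = 0.000110105
  stratum 2: (360/1620)²·(1 − 27/360)·0.852·0.148/26 = 0.000221536
  stratum 3: (540/1620)²·(1 − 84/540)·0.798·0.202/83 = 0.000182224
  stratum 4: (480/1620)²·(1 − 75/480)·0.867·0.133/74 = 0.000115426
V̂(p̂_st) = 0.000629291; SE = √V̂ = 0.0250857

p̂_st ≈ 0.8367, SE ≈ 0.0251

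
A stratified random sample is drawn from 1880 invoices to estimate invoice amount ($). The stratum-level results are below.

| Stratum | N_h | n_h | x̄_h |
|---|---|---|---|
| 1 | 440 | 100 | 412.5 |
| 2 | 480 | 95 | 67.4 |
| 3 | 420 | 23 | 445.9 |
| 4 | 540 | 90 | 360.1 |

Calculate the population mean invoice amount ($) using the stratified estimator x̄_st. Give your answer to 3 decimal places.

x̄_st ≈ 316.800

N = Σ N_h = 1880. Stratum weights W_h = N_h/N.
x̄_st = (440·412.5 + 480·67.4 + 420·445.9 + 540·360.1) / 1880 = 316.80000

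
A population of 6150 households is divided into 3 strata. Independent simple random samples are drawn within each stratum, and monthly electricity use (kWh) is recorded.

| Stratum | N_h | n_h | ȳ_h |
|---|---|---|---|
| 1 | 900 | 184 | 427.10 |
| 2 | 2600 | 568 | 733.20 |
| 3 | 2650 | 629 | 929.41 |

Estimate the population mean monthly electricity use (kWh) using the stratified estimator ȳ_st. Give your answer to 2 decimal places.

ȳ_st ≈ 772.95

N = Σ N_h = 6150. Stratum weights W_h = N_h/N.
ȳ_st = (900·427.10 + 2600·733.20 + 2650·929.41) / 6150 = 772.9507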